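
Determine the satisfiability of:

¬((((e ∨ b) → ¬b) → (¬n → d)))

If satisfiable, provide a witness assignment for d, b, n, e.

d = False; b = False; n = False; e = True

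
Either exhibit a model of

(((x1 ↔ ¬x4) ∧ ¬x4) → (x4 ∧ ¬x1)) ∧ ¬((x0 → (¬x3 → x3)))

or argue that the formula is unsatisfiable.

x0: True, x1: False, x3: False, x4: True

  ((x1 ↔ ¬x4) ∧ ¬x4) → (x4 ∧ ¬x1) = True
    (x1 ↔ ¬x4) ∧ ¬x4 = False
      x1 ↔ ¬x4 = True
        ¬x4 = False
      ¬x4 = False
    x4 ∧ ¬x1 = True
      ¬x1 = True
  ¬((x0 → (¬x3 → x3))) = True
    x0 → (¬x3 → x3) = False
      ¬x3 → x3 = False
        ¬x3 = True
Both conjuncts True, so the formula holds.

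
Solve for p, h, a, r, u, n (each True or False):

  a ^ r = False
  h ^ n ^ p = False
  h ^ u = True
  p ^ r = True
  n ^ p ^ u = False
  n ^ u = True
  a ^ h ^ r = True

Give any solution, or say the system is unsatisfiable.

Adding constraints 2, 3, 5 mod 2: every variable appears an even number of times on the left, so the left side is 0.
But the right sides sum to 1 (mod 2). 0 ≠ 1 — the system is inconsistent.

UNSATISFIABLE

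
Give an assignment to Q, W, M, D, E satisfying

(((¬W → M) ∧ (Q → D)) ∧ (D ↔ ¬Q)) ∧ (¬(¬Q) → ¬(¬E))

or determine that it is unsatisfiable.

Q = False; W = True; M = True; D = True; E = True

  ((¬W → M) ∧ (Q → D)) ∧ (D ↔ ¬Q) = True
    (¬W → M) ∧ (Q → D) = True
      ¬W → M = True
        ¬W = False
      Q → D = True
    D ↔ ¬Q = True
      ¬Q = True
  ¬(¬Q) → ¬(¬E) = True
    ¬(¬Q) = False
      ¬Q = True
    ¬(¬E) = True
      ¬E = False
Both conjuncts True, so the formula holds.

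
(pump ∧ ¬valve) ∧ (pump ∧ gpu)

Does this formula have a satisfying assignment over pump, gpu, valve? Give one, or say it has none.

pump = True, gpu = True, valve = False

  pump ∧ ¬valve = True
    ¬valve = True
  pump ∧ gpu = True
Both conjuncts True, so the formula holds.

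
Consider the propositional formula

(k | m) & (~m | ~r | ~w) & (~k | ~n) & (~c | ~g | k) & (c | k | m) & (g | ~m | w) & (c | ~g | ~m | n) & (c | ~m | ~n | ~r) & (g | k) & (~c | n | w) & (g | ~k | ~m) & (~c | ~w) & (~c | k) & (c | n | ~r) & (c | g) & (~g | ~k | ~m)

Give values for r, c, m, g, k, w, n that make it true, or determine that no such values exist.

r = False, c = False, m = True, g = True, k = False, w = False, n = True

Set r = False.
Try c = True:
  (~c | ~w) forces w = False.
  (~c | n | w) forces n = True.
  (~k | ~n) forces k = False.
  clause (~c | k) is falsified — backtrack.
So c = False.
  then (c | g) forces g = True.
Set m = True.
  then (c | ~g | ~m | n) forces n = True.
  then (~g | ~k | ~m) forces k = False.
Set w = False.
All clauses satisfied.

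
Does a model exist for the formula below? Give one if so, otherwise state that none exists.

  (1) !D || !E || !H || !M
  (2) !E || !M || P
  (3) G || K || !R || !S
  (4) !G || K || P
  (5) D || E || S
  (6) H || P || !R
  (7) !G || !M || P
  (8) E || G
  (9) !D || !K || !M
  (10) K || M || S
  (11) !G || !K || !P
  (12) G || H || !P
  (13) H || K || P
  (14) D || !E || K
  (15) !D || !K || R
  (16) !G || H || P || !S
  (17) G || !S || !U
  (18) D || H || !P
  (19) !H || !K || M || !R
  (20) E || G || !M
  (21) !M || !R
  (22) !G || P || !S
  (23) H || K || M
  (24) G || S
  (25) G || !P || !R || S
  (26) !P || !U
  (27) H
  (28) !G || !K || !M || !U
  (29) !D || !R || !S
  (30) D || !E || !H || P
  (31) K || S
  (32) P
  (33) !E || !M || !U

Unit clause (H) forces H = True.
Unit clause (P) forces P = True.
In (!P || !U) only !U is left, so U = False.
Set S = True.
Set D = True.
  then (!D || !R || !S) forces R = False.
  then (!D || !K || R) forces K = False.
Set E = False.
  then (E || G) forces G = True.
Set M = True.
All clauses satisfied.

H=T, S=T, D=T, K=F, E=F, G=T, P=T, M=T, R=F, U=F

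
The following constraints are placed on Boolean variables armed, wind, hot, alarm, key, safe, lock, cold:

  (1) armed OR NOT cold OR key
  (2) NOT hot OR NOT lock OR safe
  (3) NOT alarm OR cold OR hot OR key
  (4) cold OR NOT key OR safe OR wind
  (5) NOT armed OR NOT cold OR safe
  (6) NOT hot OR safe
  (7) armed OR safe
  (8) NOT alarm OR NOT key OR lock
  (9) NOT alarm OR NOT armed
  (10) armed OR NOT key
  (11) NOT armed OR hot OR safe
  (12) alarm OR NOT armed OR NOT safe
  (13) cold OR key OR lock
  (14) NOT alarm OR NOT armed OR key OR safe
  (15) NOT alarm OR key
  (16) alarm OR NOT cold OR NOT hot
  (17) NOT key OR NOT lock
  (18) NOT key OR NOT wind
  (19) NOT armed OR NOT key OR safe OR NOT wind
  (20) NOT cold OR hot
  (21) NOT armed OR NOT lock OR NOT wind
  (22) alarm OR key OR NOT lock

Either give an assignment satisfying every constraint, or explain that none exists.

Case armed = True:
  (NOT alarm OR NOT armed) forces alarm = False.
  (alarm OR NOT armed OR NOT safe) forces safe = False.
  (NOT armed OR NOT cold OR safe) forces cold = False.
  (NOT hot OR safe) forces hot = False.
  Clause (NOT armed OR hot OR safe) is falsified — contradiction.
Case armed = False:
  (armed OR safe) forces safe = True.
  (armed OR NOT key) forces key = False.
  (armed OR NOT cold OR key) forces cold = False.
  (cold OR key OR lock) forces lock = True.
  (NOT alarm OR key) forces alarm = False.
  Clause (alarm OR key OR NOT lock) is falsified — contradiction.
Both cases fail, so the formula is unsatisfiable.

The formula is unsatisfiable.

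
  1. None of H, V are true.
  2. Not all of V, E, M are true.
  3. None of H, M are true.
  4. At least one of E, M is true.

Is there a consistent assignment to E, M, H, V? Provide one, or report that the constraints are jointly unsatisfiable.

E = True, M = False, H = False, V = False

  (1) {H, V}: 0 true — none ✓
  (2) {V, E, M}: 1/3 true — not all ✓
  (3) {H, M}: 0 true — none ✓
  (4) {E, M}: 1 true — at least one ✓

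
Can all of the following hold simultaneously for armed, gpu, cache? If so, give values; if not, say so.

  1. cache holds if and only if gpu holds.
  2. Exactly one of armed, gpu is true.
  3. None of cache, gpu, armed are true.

The formula is unsatisfiable.

Case armed = True:
  Constraint (3) is violated (armed=T) — contradiction.
Case armed = False:
  (2) with armed=F forces gpu = True.
  Constraint (3) is violated (gpu=T) — contradiction.
Both cases fail — unsatisfiable.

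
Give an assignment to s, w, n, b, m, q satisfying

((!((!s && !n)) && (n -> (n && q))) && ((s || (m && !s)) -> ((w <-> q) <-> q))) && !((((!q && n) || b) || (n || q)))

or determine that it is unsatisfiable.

s=T; w=T; n=F; b=F; m=F; q=F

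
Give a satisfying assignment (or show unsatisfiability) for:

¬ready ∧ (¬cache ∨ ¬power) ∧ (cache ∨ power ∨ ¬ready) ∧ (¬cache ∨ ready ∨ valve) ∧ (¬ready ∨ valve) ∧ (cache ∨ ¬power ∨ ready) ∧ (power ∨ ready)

Case ready = True:
  Clause (¬ready) is falsified — contradiction.
Case ready = False:
  (power ∨ ready) forces power = True.
  (¬cache ∨ ¬power) forces cache = False.
  Clause (cache ∨ ¬power ∨ ready) is falsified — contradiction.
Both cases fail, so the formula is unsatisfiable.

No satisfying assignment exists.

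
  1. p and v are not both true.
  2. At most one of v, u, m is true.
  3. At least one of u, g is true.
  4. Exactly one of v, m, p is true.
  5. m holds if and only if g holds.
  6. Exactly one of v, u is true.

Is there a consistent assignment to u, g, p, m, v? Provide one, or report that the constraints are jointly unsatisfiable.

u: True; g: False; p: True; m: False; v: False

  (1) p=T, v=F — not both ✓
  (2) {v, u, m}: 1 true — at most one ✓
  (3) {u, g}: 1 true — at least one ✓
  (4) {v, m, p}: 1 true — exactly one ✓
  (5) m=F, g=F — same ✓
  (6) {v, u}: 1 true — exactly one ✓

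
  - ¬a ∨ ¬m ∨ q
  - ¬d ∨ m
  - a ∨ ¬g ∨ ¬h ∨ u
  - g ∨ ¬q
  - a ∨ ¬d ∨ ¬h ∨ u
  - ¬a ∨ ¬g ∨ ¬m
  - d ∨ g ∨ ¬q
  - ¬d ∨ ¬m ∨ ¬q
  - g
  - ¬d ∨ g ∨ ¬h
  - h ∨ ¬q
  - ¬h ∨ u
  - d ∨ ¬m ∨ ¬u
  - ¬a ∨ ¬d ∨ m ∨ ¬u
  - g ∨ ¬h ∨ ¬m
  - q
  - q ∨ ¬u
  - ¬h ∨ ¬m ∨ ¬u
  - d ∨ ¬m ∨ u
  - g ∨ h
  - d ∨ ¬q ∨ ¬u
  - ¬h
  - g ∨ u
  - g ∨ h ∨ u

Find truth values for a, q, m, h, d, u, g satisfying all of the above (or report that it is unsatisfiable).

UNSATISFIABLE

Case q = True:
  (g ∨ ¬q) forces g = True.
  (h ∨ ¬q) forces h = True.
  Clause (¬h) is falsified — contradiction.
Case q = False:
  Clause (q) is falsified — contradiction.
Both cases fail, so the formula is unsatisfiable.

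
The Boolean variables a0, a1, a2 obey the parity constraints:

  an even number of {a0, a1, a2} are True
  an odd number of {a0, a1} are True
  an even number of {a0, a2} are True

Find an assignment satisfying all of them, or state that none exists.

a0 = True; a1 = False; a2 = True

{a0, a1, a2}: 2 true → even ✓
{a0, a1}: 1 true → odd ✓
{a0, a2}: 2 true → even ✓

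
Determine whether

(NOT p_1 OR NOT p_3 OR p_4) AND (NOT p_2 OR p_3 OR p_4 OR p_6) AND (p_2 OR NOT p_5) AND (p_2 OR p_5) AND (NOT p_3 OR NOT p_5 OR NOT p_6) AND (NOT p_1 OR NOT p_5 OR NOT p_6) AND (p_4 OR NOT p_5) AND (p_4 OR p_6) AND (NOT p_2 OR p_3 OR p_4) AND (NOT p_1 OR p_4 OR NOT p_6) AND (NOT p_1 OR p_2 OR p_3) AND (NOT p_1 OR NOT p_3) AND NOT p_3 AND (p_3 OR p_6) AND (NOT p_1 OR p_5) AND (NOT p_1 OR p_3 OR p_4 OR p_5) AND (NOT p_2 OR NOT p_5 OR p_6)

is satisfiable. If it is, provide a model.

p_1 = False, p_2 = True, p_3 = False, p_4 = True, p_5 = False, p_6 = True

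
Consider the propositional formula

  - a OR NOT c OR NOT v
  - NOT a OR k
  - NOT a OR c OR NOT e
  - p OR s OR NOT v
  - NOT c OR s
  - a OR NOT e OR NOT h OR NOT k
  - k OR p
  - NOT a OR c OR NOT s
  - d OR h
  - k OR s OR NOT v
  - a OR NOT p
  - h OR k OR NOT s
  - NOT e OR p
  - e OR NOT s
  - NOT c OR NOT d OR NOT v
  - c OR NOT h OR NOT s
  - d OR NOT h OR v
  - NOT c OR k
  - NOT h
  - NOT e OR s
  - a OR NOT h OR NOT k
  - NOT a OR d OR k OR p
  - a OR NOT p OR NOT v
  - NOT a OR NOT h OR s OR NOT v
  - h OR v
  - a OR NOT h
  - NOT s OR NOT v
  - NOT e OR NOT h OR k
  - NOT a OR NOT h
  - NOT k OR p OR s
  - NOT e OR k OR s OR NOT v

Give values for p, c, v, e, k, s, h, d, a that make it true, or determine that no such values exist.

Unit clause (NOT h) forces h = False.
In (h OR v) only v is left, so v = True.
In (NOT s OR NOT v) only NOT s is left, so s = False.
In (p OR s OR NOT v) only p is left, so p = True.
In (NOT c OR s) only NOT c is left, so c = False.
In (d OR h) only d is left, so d = True.
In (k OR s OR NOT v) only k is left, so k = True.
In (a OR NOT p) only a is left, so a = True.
In (NOT e OR s) only NOT e is left, so e = False.
All clauses satisfied.

p=T, c=F, v=T, e=F, k=T, s=F, h=F, d=T, a=T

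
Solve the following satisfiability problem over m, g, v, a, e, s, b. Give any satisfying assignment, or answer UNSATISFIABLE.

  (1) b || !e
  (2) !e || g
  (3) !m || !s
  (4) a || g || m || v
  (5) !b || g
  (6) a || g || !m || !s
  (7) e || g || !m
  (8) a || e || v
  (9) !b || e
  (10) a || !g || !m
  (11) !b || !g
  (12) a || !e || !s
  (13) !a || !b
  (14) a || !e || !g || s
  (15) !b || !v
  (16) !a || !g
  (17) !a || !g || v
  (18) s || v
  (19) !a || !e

Set m = False.
Set g = False.
  then (!e || g) forces e = False.
  then (!b || g) forces b = False.
Set v = True.
Set a = False.
Set s = False.
All clauses satisfied.

m = False; g = False; v = True; a = False; e = False; s = False; b = False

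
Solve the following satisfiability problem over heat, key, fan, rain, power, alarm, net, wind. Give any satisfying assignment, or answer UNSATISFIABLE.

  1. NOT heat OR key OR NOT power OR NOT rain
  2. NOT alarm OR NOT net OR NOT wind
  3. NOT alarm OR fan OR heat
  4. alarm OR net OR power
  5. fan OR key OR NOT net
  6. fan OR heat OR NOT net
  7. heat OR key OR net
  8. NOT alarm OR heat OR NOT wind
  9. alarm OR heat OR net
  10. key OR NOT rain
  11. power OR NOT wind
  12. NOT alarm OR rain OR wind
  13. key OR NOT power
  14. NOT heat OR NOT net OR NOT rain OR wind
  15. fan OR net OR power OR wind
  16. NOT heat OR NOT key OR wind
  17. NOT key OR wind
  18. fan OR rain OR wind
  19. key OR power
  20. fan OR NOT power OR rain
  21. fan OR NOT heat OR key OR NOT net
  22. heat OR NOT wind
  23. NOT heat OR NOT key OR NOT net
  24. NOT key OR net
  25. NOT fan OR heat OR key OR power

Case key = True:
  (NOT key OR wind) forces wind = True.
  (power OR NOT wind) forces power = True.
  (heat OR NOT wind) forces heat = True.
  (NOT heat OR NOT key OR NOT net) forces net = False.
  Clause (NOT key OR net) is falsified — contradiction.
Case key = False:
  (key OR NOT rain) forces rain = False.
  (key OR NOT power) forces power = False.
  Clause (key OR power) is falsified — contradiction.
Both cases fail, so the formula is unsatisfiable.

Unsatisfiable — no assignment works.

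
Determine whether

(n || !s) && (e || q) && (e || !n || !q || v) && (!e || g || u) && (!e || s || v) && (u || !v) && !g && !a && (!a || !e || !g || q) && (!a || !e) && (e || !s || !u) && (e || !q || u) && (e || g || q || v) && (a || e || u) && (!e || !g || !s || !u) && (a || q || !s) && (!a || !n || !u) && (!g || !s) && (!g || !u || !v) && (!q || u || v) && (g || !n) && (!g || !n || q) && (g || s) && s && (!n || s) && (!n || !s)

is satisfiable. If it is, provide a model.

Case s = True:
  (n || !s) forces n = True.
  Clause (!n || !s) is falsified — contradiction.
Case s = False:
  Clause (s) is falsified — contradiction.
Both cases fail, so the formula is unsatisfiable.

The formula is unsatisfiable.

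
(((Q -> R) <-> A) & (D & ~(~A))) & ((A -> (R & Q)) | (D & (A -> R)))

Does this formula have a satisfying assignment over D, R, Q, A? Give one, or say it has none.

D = True, R = True, Q = True, A = True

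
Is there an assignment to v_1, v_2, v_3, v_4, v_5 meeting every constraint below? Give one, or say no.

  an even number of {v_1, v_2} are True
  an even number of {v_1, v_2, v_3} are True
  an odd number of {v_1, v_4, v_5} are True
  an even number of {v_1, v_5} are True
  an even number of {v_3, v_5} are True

v_1 = False, v_2 = False, v_3 = False, v_4 = True, v_5 = False

{v_1, v_2}: 0 true → even ✓
{v_1, v_2, v_3}: 0 true → even ✓
{v_1, v_4, v_5}: 1 true → odd ✓
{v_1, v_5}: 0 true → even ✓
{v_3, v_5}: 0 true → even ✓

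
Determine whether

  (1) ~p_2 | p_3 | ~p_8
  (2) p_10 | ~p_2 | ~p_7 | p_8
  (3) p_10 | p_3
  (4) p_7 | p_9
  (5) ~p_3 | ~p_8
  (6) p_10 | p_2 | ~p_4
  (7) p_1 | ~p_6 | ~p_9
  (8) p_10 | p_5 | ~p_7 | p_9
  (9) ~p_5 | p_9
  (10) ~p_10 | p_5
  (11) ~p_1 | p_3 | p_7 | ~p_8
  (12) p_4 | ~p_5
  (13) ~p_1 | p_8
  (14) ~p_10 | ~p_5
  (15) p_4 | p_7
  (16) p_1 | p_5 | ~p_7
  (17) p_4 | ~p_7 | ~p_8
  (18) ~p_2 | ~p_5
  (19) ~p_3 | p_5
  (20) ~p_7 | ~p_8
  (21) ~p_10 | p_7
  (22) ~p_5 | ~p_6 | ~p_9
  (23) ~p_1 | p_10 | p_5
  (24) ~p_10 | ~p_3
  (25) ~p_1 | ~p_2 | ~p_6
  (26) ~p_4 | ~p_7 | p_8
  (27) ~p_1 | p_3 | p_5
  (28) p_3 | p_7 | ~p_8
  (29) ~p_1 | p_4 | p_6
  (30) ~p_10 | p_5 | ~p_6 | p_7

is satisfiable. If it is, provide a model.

Case p_5 = True:
  (~p_5 | p_9) forces p_9 = True.
  (p_4 | ~p_5) forces p_4 = True.
  (~p_10 | ~p_5) forces p_10 = False.
  (p_10 | p_3) forces p_3 = True.
  (~p_3 | ~p_8) forces p_8 = False.
  (p_10 | p_2 | ~p_4) forces p_2 = True.
  Clause (~p_2 | ~p_5) is falsified — contradiction.
Case p_5 = False:
  (~p_10 | p_5) forces p_10 = False.
  (p_10 | p_3) forces p_3 = True.
  Clause (~p_3 | p_5) is falsified — contradiction.
Both cases fail, so the formula is unsatisfiable.

UNSATISFIABLE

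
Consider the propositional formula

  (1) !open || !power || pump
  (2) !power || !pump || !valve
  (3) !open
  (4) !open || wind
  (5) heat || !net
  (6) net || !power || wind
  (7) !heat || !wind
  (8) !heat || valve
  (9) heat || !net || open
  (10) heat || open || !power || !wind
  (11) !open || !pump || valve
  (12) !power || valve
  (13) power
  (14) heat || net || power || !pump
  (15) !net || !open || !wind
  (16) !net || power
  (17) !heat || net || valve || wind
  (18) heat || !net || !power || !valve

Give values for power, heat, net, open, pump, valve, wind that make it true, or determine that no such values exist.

Unit clause (!open) forces open = False.
Unit clause (power) forces power = True.
In (!power || valve) only valve is left, so valve = True.
In (!power || !pump || !valve) only !pump is left, so pump = False.
Try heat = False:
  (heat || !net) forces net = False.
  (net || !power || wind) forces wind = True.
  clause (heat || open || !power || !wind) is falsified — backtrack.
So heat = True.
  then (!heat || !wind) forces wind = False.
  then (net || !power || wind) forces net = True.
All clauses satisfied.

power: True; heat: True; net: True; open: False; pump: False; valve: True; wind: False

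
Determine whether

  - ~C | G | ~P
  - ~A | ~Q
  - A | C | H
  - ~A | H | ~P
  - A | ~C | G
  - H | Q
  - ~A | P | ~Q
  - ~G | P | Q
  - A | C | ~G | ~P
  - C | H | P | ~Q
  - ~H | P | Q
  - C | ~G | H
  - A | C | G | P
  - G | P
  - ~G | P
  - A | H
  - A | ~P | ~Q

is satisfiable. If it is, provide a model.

Set C = False.
Try P = False:
  (G | P) forces G = True.
  clause (~G | P) is falsified — backtrack.
So P = True.
Set A = True.
  then (~A | ~Q) forces Q = False.
  then (~A | H | ~P) forces H = True.
Set G = False.
All clauses satisfied.

C=F, P=T, A=T, G=F, H=T, Q=F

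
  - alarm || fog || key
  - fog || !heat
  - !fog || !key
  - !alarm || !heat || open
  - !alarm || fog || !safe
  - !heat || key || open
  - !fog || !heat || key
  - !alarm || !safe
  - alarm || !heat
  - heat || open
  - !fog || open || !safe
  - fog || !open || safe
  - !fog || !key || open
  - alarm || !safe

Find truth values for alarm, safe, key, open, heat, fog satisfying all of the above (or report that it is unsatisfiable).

alarm = True, safe = False, key = False, open = True, heat = False, fog = True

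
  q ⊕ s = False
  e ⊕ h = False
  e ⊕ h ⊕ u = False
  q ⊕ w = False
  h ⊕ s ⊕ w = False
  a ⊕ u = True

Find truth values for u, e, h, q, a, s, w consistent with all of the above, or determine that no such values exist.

u: False, e: False, h: False, q: True, a: True, s: True, w: True

q ⊕ s = T ⊕ T = False ✓
e ⊕ h = F ⊕ F = False ✓
e ⊕ h ⊕ u = F ⊕ F ⊕ F = False ✓
q ⊕ w = T ⊕ T = False ✓
h ⊕ s ⊕ w = F ⊕ T ⊕ T = False ✓
a ⊕ u = T ⊕ F = True ✓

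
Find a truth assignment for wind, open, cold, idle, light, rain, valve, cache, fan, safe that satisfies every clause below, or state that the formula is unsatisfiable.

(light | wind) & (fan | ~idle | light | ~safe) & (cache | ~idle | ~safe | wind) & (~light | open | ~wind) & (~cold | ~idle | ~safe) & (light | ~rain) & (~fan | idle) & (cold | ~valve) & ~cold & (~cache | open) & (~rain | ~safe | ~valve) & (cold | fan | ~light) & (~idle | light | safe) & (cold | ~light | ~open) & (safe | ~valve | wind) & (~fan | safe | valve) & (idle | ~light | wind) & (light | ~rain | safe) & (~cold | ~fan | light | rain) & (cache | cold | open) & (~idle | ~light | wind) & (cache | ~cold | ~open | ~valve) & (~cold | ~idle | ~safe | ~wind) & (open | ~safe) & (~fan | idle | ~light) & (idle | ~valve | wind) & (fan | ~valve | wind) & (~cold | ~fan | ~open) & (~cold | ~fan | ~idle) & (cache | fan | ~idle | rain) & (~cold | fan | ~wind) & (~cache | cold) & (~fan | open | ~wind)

Unit clause (~cold) forces cold = False.
In (~cache | cold) only ~cache is left, so cache = False.
In (cold | ~valve) only ~valve is left, so valve = False.
In (cache | cold | open) only open is left, so open = True.
In (cold | ~light | ~open) only ~light is left, so light = False.
In (light | wind) only wind is left, so wind = True.
In (light | ~rain) only ~rain is left, so rain = False.
Set idle = False.
  then (~fan | idle) forces fan = False.
Set safe = True.
All clauses satisfied.

wind = True, open = True, cold = False, idle = False, light = False, rain = False, valve = False, cache = False, fan = False, safe = True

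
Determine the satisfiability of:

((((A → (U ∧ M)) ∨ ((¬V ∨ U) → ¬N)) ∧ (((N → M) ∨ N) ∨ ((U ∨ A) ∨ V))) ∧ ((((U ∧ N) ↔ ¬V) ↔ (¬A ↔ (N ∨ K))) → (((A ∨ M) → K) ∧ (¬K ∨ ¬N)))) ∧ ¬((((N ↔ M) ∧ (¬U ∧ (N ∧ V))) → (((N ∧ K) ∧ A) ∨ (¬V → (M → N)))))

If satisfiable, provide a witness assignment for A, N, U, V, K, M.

The conjunct ¬((((N ↔ M) ∧ (¬U ∧ (N ∧ V))) → (((N ∧ K) ∧ A) ∨ (¬V → (M → N))))) is unsatisfiable on its own:
  N = True: this becomes ¬(((M ∧ (¬U ∧ V)) → True)) = False.
  N = False: this becomes ¬((False → (¬V → ¬M))) = False.
So the whole conjunction is unsatisfiable.

UNSATISFIABLE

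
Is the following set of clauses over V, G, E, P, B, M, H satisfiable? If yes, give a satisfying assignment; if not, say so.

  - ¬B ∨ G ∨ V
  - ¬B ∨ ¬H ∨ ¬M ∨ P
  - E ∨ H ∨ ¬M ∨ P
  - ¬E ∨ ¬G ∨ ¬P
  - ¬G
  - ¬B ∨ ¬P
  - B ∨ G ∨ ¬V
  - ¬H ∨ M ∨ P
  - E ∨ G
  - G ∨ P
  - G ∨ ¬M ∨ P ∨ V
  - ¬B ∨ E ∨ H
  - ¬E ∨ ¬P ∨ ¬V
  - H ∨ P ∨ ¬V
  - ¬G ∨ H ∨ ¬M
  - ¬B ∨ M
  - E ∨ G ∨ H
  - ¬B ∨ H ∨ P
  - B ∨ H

V=F, G=F, E=T, P=T, B=F, M=F, H=T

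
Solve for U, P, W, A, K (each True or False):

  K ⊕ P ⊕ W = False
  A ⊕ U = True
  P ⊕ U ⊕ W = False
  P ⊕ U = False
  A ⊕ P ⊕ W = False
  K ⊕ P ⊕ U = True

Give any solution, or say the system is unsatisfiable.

UNSATISFIABLE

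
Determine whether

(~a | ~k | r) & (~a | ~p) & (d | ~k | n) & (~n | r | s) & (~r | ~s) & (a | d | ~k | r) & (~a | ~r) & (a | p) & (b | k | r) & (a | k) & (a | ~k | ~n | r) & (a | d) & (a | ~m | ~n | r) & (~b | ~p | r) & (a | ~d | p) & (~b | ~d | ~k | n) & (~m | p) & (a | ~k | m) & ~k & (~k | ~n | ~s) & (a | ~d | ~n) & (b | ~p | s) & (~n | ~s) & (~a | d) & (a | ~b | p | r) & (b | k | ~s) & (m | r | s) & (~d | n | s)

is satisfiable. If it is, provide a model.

Unit clause (~k) forces k = False.
In (a | k) only a is left, so a = True.
In (~a | d) only d is left, so d = True.
In (~a | ~p) only ~p is left, so p = False.
In (~a | ~r) only ~r is left, so r = False.
In (b | k | r) only b is left, so b = True.
In (~m | p) only ~m is left, so m = False.
In (m | r | s) only s is left, so s = True.
In (~n | ~s) only ~n is left, so n = False.
All clauses satisfied.

p = False, b = True, r = False, n = False, s = True, k = False, a = True, d = True, m = False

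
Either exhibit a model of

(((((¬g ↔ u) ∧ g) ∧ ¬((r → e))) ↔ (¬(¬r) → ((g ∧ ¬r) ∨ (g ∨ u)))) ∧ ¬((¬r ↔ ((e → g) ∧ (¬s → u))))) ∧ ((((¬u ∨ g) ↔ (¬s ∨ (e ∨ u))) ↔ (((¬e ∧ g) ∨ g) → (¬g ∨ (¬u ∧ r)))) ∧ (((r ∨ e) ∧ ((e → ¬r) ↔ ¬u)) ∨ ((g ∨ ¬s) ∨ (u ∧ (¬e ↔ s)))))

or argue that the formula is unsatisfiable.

No satisfying assignment exists.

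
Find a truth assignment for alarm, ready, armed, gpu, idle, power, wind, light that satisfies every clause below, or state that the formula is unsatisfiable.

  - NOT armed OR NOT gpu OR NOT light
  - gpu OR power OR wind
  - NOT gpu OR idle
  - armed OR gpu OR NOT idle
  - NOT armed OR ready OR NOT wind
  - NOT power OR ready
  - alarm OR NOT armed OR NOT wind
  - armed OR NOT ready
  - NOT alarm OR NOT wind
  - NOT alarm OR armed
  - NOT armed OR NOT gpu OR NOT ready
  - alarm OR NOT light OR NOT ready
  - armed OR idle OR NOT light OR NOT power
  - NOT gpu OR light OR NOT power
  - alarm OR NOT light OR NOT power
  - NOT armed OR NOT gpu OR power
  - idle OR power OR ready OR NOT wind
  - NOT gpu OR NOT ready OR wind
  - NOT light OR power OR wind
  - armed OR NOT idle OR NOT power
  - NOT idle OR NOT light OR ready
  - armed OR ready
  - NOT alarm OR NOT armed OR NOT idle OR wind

Set alarm = False.
Try ready = False:
  (NOT power OR ready) forces power = False.
  (armed OR ready) forces armed = True.
  (NOT armed OR ready OR NOT wind) forces wind = False.
  (gpu OR power OR wind) forces gpu = True.
  clause (NOT armed OR NOT gpu OR power) is falsified — backtrack.
So ready = True.
  then (armed OR NOT ready) forces armed = True.
  then (NOT armed OR NOT gpu OR NOT ready) forces gpu = False.
  then (alarm OR NOT light OR NOT ready) forces light = False.
  then (alarm OR NOT armed OR NOT wind) forces wind = False.
  then (gpu OR power OR wind) forces power = True.
Set idle = True.
All clauses satisfied.

alarm = False, ready = True, armed = True, gpu = False, idle = True, power = True, wind = False, light = False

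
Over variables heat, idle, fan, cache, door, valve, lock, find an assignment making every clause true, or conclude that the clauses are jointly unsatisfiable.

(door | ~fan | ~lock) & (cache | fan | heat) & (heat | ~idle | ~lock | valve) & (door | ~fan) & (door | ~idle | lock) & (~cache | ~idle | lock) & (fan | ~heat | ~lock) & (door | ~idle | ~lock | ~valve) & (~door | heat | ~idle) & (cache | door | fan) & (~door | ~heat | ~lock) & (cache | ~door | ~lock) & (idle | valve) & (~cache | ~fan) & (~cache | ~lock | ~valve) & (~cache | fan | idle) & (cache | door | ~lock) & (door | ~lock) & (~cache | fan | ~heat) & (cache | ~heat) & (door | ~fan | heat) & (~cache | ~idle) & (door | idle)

heat = False, idle = False, fan = True, cache = False, door = True, valve = True, lock = False

Set heat = False.
Try idle = True:
  (~door | heat | ~idle) forces door = False.
  (door | ~fan) forces fan = False.
  (cache | fan | heat) forces cache = True.
  clause (~cache | ~idle) is falsified — backtrack.
So idle = False.
  then (idle | valve) forces valve = True.
  then (door | idle) forces door = True.
Set fan = True.
  then (~cache | ~fan) forces cache = False.
  then (cache | ~door | ~lock) forces lock = False.
All clauses satisfied.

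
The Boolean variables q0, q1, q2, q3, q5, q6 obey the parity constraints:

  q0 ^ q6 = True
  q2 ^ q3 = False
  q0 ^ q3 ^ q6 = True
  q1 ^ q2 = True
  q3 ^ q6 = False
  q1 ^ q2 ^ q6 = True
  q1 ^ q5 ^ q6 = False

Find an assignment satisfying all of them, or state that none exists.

q0 = True; q1 = True; q2 = False; q3 = False; q5 = True; q6 = False

q0 ^ q6 = T ^ F = True ✓
q2 ^ q3 = F ^ F = False ✓
q0 ^ q3 ^ q6 = T ^ F ^ F = True ✓
q1 ^ q2 = T ^ F = True ✓
q3 ^ q6 = F ^ F = False ✓
q1 ^ q2 ^ q6 = T ^ F ^ F = True ✓
q1 ^ q5 ^ q6 = T ^ T ^ F = False ✓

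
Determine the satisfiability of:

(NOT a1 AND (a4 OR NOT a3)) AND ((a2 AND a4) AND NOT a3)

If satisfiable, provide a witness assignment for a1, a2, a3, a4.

a1 = False, a2 = True, a3 = False, a4 = True

  NOT a1 AND (a4 OR NOT a3) = True
    NOT a1 = True
    a4 OR NOT a3 = True
      NOT a3 = True
  (a2 AND a4) AND NOT a3 = True
    a2 AND a4 = True
    NOT a3 = True
Both conjuncts True, so the formula holds.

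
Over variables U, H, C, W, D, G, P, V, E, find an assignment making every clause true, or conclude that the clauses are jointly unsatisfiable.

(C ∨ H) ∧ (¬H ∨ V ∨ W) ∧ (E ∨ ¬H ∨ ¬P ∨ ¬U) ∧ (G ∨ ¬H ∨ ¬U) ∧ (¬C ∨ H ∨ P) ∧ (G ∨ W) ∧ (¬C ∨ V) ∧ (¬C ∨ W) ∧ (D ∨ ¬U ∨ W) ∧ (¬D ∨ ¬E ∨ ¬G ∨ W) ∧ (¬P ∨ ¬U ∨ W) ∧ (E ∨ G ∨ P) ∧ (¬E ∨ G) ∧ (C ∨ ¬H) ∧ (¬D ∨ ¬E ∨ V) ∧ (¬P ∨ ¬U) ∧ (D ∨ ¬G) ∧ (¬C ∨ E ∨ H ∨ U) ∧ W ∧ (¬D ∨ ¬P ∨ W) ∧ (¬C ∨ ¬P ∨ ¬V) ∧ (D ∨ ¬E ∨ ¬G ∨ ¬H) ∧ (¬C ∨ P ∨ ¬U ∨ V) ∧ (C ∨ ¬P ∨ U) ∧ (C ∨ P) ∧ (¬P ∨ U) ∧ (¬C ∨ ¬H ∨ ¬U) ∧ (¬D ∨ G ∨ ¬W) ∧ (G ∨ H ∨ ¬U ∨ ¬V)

U = False; H = True; C = True; W = True; D = True; G = True; P = False; V = True; E = False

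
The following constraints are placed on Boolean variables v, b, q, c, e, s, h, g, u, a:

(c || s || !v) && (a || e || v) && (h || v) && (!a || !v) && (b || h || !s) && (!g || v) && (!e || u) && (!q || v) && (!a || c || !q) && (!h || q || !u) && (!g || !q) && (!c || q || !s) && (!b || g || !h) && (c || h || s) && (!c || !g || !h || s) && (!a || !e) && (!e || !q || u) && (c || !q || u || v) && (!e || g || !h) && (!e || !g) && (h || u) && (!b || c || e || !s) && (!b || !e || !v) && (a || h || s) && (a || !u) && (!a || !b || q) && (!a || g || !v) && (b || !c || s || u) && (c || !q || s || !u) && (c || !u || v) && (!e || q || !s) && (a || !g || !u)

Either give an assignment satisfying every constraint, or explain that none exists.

Set v = True.
  then (!a || !v) forces a = False.
  then (a || !u) forces u = False.
  then (!e || u) forces e = False.
  then (h || u) forces h = True.
Set b = False.
Set q = False.
Try c = True:
  (!c || q || !s) forces s = False.
  clause (b || !c || s || u) is falsified — backtrack.
So c = False.
  then (c || s || !v) forces s = True.
Set g = True.
All clauses satisfied.

v: True, b: False, q: False, c: False, e: False, s: True, h: True, g: True, u: False, a: False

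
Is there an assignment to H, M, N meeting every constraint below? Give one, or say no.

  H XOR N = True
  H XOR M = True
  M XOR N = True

Adding constraints 1, 2, 3 mod 2: every variable appears an even number of times on the left, so the left side is 0.
But the right sides sum to 1 (mod 2). 0 ≠ 1 — the system is inconsistent.

The formula is unsatisfiable.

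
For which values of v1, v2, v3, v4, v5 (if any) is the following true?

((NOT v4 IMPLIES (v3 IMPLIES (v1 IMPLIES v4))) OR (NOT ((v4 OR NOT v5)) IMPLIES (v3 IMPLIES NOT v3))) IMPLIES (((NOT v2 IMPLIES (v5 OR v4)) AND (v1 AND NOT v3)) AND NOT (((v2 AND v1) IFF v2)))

v1: True, v2: True, v3: True, v4: False, v5: True

  ((NOT v4 IMPLIES (v3 IMPLIES (v1 IMPLIES v4))) OR (NOT ((v4 OR NOT v5)) IMPLIES (v3 IMPLIES NOT v3))) IMPLIES (((NOT v2 IMPLIES (v5 OR v4)) AND (v1 AND NOT v3)) AND NOT (((v2 AND v1) IFF v2))) = True
    (NOT v4 IMPLIES (v3 IMPLIES (v1 IMPLIES v4))) OR (NOT ((v4 OR NOT v5)) IMPLIES (v3 IMPLIES NOT v3)) = False
      NOT v4 IMPLIES (v3 IMPLIES (v1 IMPLIES v4)) = False
        NOT v4 = True
        v3 IMPLIES (v1 IMPLIES v4) = False
          v1 IMPLIES v4 = False
      NOT ((v4 OR NOT v5)) IMPLIES (v3 IMPLIES NOT v3) = False
        NOT ((v4 OR NOT v5)) = True
          v4 OR NOT v5 = False
            NOT v5 = False
        v3 IMPLIES NOT v3 = False
          NOT v3 = False
    ((NOT v2 IMPLIES (v5 OR v4)) AND (v1 AND NOT v3)) AND NOT (((v2 AND v1) IFF v2)) = False
      (NOT v2 IMPLIES (v5 OR v4)) AND (v1 AND NOT v3) = False
        NOT v2 IMPLIES (v5 OR v4) = True
          NOT v2 = False
          v5 OR v4 = True
        v1 AND NOT v3 = False
          NOT v3 = False
      NOT (((v2 AND v1) IFF v2)) = False
        (v2 AND v1) IFF v2 = True
          v2 AND v1 = True
The formula evaluates to True.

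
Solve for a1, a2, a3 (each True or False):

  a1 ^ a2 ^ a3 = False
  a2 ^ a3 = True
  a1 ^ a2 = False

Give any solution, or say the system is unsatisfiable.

a1: True, a2: True, a3: False

a1 ^ a2 ^ a3 = T ^ T ^ F = False ✓
a2 ^ a3 = T ^ F = True ✓
a1 ^ a2 = T ^ T = False ✓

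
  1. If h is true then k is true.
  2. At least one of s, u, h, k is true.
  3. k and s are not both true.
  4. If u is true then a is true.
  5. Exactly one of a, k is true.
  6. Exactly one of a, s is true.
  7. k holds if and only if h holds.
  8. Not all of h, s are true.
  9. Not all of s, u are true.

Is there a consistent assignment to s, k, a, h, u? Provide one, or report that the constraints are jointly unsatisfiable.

s = False, k = False, a = True, h = False, u = True

  (1) h=F ⇒ k: vacuous ✓
  (2) {s, u, h, k}: 1 true — at least one ✓
  (3) k=F, s=F — not both ✓
  (4) u=T ⇒ a: T ✓
  (5) {a, k}: 1 true — exactly one ✓
  (6) {a, s}: 1 true — exactly one ✓
  (7) k=F, h=F — same ✓
  (8) {h, s}: 0/2 true — not all ✓
  (9) {s, u}: 1/2 true — not all ✓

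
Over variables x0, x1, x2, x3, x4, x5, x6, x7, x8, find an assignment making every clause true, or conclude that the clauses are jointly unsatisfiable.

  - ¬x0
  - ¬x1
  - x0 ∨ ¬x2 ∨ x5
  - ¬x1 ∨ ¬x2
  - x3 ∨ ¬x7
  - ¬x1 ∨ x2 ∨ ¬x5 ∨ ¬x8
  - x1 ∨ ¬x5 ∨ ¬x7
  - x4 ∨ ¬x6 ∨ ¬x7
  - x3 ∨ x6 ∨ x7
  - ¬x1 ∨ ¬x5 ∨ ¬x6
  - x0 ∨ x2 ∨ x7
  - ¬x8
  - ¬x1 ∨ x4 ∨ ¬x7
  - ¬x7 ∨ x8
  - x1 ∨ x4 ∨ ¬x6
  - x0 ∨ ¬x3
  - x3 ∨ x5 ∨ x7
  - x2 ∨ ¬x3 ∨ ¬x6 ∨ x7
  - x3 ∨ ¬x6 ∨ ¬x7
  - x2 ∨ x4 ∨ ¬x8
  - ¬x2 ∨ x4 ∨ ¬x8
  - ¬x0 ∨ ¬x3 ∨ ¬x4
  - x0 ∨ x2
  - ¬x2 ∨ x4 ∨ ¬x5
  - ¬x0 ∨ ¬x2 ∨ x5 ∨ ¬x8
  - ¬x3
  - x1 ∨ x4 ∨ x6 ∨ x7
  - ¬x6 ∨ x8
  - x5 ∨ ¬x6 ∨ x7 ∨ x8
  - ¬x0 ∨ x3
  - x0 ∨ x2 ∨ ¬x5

Case x0 = True:
  Clause (¬x0) is falsified — contradiction.
Case x0 = False:
  (¬x1) forces x1 = False.
  (¬x8) forces x8 = False.
  (¬x7 ∨ x8) forces x7 = False.
  (x0 ∨ x2 ∨ x7) forces x2 = True.
  (x0 ∨ ¬x2 ∨ x5) forces x5 = True.
  (x0 ∨ ¬x3) forces x3 = False.
  (x3 ∨ x6 ∨ x7) forces x6 = True.
  Clause (¬x6 ∨ x8) is falsified — contradiction.
Both cases fail, so the formula is unsatisfiable.

UNSATISFIABLE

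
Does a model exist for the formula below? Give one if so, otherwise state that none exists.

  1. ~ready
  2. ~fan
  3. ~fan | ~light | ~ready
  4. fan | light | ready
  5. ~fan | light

Unit clause (~ready) forces ready = False.
Unit clause (~fan) forces fan = False.
In (fan | light | ready) only light is left, so light = True.
All clauses satisfied.

fan: False, ready: False, light: True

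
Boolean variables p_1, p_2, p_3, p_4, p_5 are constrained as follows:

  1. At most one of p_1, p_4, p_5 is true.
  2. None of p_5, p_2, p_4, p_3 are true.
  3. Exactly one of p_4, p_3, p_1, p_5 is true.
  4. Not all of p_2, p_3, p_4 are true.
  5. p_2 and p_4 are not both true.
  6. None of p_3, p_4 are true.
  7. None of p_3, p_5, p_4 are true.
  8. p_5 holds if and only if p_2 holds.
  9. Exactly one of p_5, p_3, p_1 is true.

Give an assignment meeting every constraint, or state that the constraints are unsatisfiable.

p_1=T, p_2=F, p_3=F, p_4=F, p_5=F

  (1) {p_1, p_4, p_5}: 1 true — at most one ✓
  (2) {p_5, p_2, p_4, p_3}: 0 true — none ✓
  (3) {p_4, p_3, p_1, p_5}: 1 true — exactly one ✓
  (4) {p_2, p_3, p_4}: 0/3 true — not all ✓
  (5) p_2=F, p_4=F — not both ✓
  (6) {p_3, p_4}: 0 true — none ✓
  (7) {p_3, p_5, p_4}: 0 true — none ✓
  (8) p_5=F, p_2=F — same ✓
  (9) {p_5, p_3, p_1}: 1 true — exactly one ✓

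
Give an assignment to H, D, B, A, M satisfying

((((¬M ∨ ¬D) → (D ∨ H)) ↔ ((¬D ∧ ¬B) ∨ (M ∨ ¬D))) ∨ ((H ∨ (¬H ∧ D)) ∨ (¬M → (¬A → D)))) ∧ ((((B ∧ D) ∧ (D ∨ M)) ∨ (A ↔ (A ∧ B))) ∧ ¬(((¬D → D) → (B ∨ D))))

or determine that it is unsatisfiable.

The formula is unsatisfiable.

The conjunct ¬(((¬D → D) → (B ∨ D))) is unsatisfiable on its own:
  D=F, B=F: evaluates to False.
  D=F, B=T: evaluates to False.
  D=T, B=F: evaluates to False.
  D=T, B=T: evaluates to False.
So the whole conjunction is unsatisfiable.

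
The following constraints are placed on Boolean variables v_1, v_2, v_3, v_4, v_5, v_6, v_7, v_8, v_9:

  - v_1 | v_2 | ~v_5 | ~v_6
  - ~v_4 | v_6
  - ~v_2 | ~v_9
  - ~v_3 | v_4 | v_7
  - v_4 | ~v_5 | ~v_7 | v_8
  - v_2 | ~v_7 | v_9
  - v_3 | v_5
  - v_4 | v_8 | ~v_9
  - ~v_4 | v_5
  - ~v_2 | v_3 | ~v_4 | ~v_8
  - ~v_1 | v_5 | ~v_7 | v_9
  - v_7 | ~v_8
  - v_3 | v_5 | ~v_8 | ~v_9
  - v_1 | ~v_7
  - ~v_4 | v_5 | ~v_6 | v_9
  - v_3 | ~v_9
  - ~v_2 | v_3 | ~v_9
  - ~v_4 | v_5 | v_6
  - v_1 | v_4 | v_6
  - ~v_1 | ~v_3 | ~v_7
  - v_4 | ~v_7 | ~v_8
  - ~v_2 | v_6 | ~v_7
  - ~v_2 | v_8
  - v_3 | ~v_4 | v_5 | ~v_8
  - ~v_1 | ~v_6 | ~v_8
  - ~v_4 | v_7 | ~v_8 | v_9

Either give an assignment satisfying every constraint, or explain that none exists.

Set v_1 = True.
Set v_2 = False.
Set v_3 = False.
  then (v_3 | v_5) forces v_5 = True.
  then (v_3 | ~v_9) forces v_9 = False.
  then (v_2 | ~v_7 | v_9) forces v_7 = False.
  then (v_7 | ~v_8) forces v_8 = False.
Set v_4 = True.
  then (~v_4 | v_6) forces v_6 = True.
All clauses satisfied.

v_1 = True, v_2 = False, v_3 = False, v_4 = True, v_5 = True, v_6 = True, v_7 = False, v_8 = False, v_9 = False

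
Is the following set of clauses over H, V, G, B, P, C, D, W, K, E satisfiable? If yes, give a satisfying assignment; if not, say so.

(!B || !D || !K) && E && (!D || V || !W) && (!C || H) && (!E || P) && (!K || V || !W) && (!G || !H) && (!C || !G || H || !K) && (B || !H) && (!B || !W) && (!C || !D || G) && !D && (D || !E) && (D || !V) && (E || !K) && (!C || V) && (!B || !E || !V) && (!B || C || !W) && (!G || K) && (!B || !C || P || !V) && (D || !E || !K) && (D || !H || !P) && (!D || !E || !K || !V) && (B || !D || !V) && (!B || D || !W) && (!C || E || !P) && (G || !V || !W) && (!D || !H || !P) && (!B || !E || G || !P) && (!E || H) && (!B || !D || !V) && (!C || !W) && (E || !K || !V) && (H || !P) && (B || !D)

Case D = True:
  Clause (!D) is falsified — contradiction.
Case D = False:
  (E) forces E = True.
  Clause (D || !E) is falsified — contradiction.
Both cases fail, so the formula is unsatisfiable.

Unsatisfiable — no assignment works.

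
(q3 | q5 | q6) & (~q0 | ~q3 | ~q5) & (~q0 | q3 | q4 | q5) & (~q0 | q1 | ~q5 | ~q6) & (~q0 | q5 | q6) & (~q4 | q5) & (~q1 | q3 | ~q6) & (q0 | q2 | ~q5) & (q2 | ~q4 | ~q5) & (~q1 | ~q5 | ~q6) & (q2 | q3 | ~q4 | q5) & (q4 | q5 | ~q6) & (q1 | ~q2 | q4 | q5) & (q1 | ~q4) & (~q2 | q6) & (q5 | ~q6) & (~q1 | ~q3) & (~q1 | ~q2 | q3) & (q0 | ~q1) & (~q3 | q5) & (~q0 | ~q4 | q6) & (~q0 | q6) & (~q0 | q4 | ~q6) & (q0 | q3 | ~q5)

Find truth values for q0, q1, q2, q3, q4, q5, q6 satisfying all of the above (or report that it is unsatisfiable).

q0 = False, q1 = False, q2 = True, q3 = True, q4 = False, q5 = True, q6 = True

Try q0 = True:
  (~q0 | q6) forces q6 = True.
  (q5 | ~q6) forces q5 = True.
  (~q0 | ~q3 | ~q5) forces q3 = False.
  (~q0 | q1 | ~q5 | ~q6) forces q1 = True.
  clause (~q1 | q3 | ~q6) is falsified — backtrack.
So q0 = False.
  then (q0 | ~q1) forces q1 = False.
  then (q1 | ~q4) forces q4 = False.
Set q2 = True.
  then (q1 | ~q2 | q4 | q5) forces q5 = True.
  then (~q2 | q6) forces q6 = True.
  then (q0 | q3 | ~q5) forces q3 = True.
All clauses satisfied.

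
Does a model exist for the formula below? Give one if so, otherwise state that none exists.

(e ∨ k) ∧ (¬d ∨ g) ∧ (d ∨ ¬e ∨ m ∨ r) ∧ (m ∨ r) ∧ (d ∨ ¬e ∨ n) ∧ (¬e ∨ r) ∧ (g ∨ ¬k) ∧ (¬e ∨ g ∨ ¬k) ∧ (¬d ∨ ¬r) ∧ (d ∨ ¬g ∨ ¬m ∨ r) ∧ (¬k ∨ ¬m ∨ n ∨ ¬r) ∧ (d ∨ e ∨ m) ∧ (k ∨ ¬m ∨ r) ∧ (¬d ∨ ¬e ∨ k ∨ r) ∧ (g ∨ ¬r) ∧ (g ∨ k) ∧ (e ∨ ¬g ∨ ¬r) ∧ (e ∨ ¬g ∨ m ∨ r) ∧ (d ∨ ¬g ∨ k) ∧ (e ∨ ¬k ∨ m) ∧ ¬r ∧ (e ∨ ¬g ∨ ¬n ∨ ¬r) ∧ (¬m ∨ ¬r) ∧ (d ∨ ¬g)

Unit clause (¬r) forces r = False.
In (m ∨ r) only m is left, so m = True.
In (¬e ∨ r) only ¬e is left, so e = False.
In (k ∨ ¬m ∨ r) only k is left, so k = True.
In (g ∨ ¬k) only g is left, so g = True.
In (d ∨ ¬g ∨ ¬m ∨ r) only d is left, so d = True.
Set n = True.
All clauses satisfied.

k = True, g = True, m = True, d = True, e = False, n = True, r = False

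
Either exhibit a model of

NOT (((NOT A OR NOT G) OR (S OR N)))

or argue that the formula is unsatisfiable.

G=T, N=F, S=F, A=T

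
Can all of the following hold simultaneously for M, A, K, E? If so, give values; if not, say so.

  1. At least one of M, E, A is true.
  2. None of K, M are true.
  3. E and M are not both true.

M = False, A = True, K = False, E = True

  (1) {M, E, A}: 2 true — at least one ✓
  (2) {K, M}: 0 true — none ✓
  (3) E=T, M=F — not both ✓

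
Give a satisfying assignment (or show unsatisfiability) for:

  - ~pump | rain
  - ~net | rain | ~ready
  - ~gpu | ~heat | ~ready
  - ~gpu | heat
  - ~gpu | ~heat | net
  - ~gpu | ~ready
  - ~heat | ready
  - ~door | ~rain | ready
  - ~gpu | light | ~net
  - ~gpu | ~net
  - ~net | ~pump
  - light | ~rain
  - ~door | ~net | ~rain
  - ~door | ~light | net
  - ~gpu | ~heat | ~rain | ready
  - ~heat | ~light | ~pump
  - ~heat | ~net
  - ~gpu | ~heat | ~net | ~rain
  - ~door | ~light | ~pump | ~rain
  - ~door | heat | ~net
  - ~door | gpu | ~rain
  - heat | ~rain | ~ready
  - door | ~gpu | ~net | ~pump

Set pump = False.
Set net = False.
Set heat = False.
  then (~gpu | heat) forces gpu = False.
Set rain = True.
  then (light | ~rain) forces light = True.
  then (~door | ~light | net) forces door = False.
  then (heat | ~rain | ~ready) forces ready = False.
All clauses satisfied.

pump: False, net: False, heat: False, rain: True, gpu: False, door: False, light: True, ready: False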